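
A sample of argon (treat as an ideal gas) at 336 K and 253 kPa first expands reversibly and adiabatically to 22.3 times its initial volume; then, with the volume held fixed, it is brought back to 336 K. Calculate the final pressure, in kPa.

For a monatomic ideal gas γ = 5/3.
Adiabatic step (PV^γ = const): P₂ = 253×(1/22.3)^(5/3) = 1.432 kPa; T₂ = 336×(1/22.3)^(2/3) = 42.41 K.
Isochoric: P₃ = P₂(T₃/T₂) = 1.432 × (336/42.41) = 11.35 kPa.

P₃ ≈ 11.3 kPa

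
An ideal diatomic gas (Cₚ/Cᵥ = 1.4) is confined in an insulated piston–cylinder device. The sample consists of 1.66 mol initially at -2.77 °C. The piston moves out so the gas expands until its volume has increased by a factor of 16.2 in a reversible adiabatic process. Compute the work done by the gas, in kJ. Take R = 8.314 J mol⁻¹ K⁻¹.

W ≈ 6.27 kJ

Adiabatic: T₁V₁^(γ−1) = T₂V₂^(γ−1) ⇒ T₂ = T₁ (V₁/V₂)^(γ−1).
T₁ = -2.77 °C = 270.4 K.
T₂ = 270.4 × (1/16.2)^(0.4) = 88.75 K.
Q = 0, so ΔU = W_on_gas = nCᵥΔT with Cᵥ = R/(γ−1) = 20.79 J/(mol·K).
ΔU = 1.66 × 20.79 × (88.75 − 270.4) = -6267 J.
Work done by the gas = −ΔU = 6267 J.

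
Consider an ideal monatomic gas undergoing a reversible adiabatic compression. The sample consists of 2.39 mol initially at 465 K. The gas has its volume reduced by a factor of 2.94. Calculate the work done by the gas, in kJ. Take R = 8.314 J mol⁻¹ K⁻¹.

W ≈ -14.6 kJ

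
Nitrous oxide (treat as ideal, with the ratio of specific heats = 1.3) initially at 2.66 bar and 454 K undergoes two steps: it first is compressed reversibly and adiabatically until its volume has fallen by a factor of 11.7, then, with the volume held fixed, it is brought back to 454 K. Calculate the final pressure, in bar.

P₃ ≈ 31.1 bar

Adiabatic step (PV^γ = const): P₂ = 2.66×11.7^(1.3) = 65.09 bar; T₂ = 454×11.7^(0.3) = 949.5 K.
Isochoric: P₃ = P₂(T₃/T₂) = 65.09 × (454/949.5) = 31.12 bar.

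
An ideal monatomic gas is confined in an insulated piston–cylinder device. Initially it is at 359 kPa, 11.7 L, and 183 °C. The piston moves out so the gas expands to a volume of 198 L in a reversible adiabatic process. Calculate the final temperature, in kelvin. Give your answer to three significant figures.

T₂ ≈ 69.2 K

For a reversible adiabat TV^(γ−1) is constant, so T₂ = T₁ (V₁/V₂)^(γ−1).
γ = 5/3 for a monatomic ideal gas.
T₁ = 183 °C = 456.1 K.
T₂ = 456.1 × (11.7/198)^(2/3) = 69.2 K.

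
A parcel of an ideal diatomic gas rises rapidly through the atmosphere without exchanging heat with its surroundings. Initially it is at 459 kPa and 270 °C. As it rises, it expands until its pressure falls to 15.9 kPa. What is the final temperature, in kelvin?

T₂ ≈ 208 K

Adiabatic: T₂/T₁ = (P₂/P₁)^((γ−1)/γ).
For a diatomic ideal gas γ = 7/5, so (γ−1)/γ = 2/7.
T₁ = 270 °C = 543.1 K.
T₂ = 543.1 × (15.9/459)^(2/7) = 207.8 K.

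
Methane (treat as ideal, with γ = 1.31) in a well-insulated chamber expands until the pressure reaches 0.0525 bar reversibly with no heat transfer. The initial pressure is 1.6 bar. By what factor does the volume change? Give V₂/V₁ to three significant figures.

V₂/V₁ ≈ 13.6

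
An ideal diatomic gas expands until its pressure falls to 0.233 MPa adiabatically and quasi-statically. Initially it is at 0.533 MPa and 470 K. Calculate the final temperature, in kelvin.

T₂ ≈ 371 K

Along an adiabat T P^((1−γ)/γ) is constant, so T₂ = T₁ (P₂/P₁)^((γ−1)/γ).
For a diatomic ideal gas γ = 7/5, so (γ−1)/γ = 2/7.
T₂ = 470 × (0.233/0.533)^(2/7) = 371 K.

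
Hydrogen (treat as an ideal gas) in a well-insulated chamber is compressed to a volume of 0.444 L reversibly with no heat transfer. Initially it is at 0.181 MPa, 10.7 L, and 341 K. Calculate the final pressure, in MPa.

Since PV^γ is constant along a reversible adiabat, P₂ = P₁ (V₁/V₂)^γ.
γ = 7/5 for a diatomic ideal gas.
P₂ = 0.181 × (10.7/0.444)^(7/5) = 15.58 MPa.

P₂ ≈ 15.6 MPa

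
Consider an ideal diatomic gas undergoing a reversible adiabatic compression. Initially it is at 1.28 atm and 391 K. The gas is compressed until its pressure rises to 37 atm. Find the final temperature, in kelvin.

T₂ ≈ 1020 K

Adiabatic: T₂/T₁ = (P₂/P₁)^((γ−1)/γ).
For a diatomic ideal gas γ = 7/5, so (γ−1)/γ = 2/7.
T₂ = 391 × (37/1.28)^(2/7) = 1022 K.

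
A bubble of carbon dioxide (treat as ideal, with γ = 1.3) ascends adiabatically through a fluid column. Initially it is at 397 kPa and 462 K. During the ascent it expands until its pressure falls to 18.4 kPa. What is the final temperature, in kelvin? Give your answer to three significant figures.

Along an adiabat T P^((1−γ)/γ) is constant, so T₂ = T₁ (P₂/P₁)^((γ−1)/γ).
T₂ = 462 × (18.4/397)^(0.231) = 227.4 K.

T₂ ≈ 227 K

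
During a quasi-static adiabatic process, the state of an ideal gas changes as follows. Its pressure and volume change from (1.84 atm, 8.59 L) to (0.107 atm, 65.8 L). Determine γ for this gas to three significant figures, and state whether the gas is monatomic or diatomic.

PV^γ = const ⇒ γ = ln(P₂/P₁) / ln(V₁/V₂).
γ = ln(0.107/1.84) / ln(8.59/65.8) = 1.397.
γ ≈ 1.40 is close to 7/5, so the gas is diatomic.

γ ≈ 1.40; diatomic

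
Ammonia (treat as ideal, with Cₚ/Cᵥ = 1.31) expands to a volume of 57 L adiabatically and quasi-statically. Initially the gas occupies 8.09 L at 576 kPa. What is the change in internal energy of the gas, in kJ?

ΔU ≈ -6.83 kJ

P₂ = P₁(V₁/V₂)^γ = 576×(8.09/57)^(1.31) = 44.63 kPa.
For a reversible adiabat, W_by_gas = (P₁V₁ − P₂V₂)/(γ−1).
W_by = (576000×0.00809 − 44630×0.057) / (0.31) = 6825 J.
Q = 0 ⇒ ΔU = −W_by = -6825 J.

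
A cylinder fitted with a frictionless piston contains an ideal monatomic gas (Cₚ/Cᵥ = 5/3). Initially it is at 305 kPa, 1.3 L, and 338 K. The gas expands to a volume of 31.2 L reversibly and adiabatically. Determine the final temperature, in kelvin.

T₂ ≈ 40.6 K

For a reversible adiabat TV^(γ−1) is constant, so T₂ = T₁ (V₁/V₂)^(γ−1).
T₂ = 338 × (1.3/31.2)^(2/3) = 40.62 K.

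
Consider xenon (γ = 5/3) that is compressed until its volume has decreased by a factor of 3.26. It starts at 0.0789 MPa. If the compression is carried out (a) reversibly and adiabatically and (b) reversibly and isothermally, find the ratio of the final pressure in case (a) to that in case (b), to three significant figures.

Isothermal: P_b = P₁(V₁/V₂) = 0.0789×3.26.
Adiabatic: P_a = P₁(V₁/V₂)^γ = 0.0789×3.26^(5/3).
P_a/P_b = (V₁/V₂)^(γ−1) = 3.26^(2/3) = 2.199.

P_adiabatic / P_isothermal ≈ 2.20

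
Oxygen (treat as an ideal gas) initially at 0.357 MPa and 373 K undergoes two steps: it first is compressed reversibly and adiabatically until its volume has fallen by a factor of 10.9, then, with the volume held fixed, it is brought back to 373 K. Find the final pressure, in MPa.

For a diatomic ideal gas γ = 7/5.
Adiabatic step (PV^γ = const): P₂ = 0.357×10.9^(7/5) = 10.12 MPa; T₂ = 373×10.9^(2/5) = 969.8 K.
Isochoric: P₃ = P₂(T₃/T₂) = 10.12 × (373/969.8) = 3.891 MPa.

P₃ ≈ 3.89 MPa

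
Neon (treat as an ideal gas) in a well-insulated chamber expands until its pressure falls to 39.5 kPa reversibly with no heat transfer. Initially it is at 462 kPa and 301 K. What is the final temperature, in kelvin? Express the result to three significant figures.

T₂ ≈ 113 K

Adiabatic: T₂/T₁ = (P₂/P₁)^((γ−1)/γ).
For a monatomic ideal gas γ = 5/3, so (γ−1)/γ = 2/5.
T₂ = 301 × (39.5/462)^(2/5) = 112.6 K.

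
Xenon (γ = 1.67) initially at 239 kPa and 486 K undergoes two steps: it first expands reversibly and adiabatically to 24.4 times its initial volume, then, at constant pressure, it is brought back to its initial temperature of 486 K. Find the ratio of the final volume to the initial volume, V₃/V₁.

Adiabatic step: V₂/V₁ = 24.4; T₂ = T₁·(1/24.4)^(0.67) = 57.16 K.
Isobaric step: V₃/V₂ = T₃/T₂ = 486/57.16.
V₃/V₁ = (V₂/V₁)(V₃/V₂) = 24.4 × (486/57.16) = 207.5.

V₃/V₁ ≈ 207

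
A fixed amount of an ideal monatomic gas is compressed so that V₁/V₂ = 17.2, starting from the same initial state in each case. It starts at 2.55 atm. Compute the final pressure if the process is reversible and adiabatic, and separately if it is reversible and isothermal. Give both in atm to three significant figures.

For a monatomic ideal gas γ = 5/3.
Isothermal: P₂ = P₁(V₁/V₂) = 2.55×17.2 = 43.86 atm.
Adiabatic: P₂ = P₁(V₁/V₂)^γ = 2.55×17.2^(5/3) = 292.2 atm.

adiabatic: 292 atm; isothermal: 43.9 atm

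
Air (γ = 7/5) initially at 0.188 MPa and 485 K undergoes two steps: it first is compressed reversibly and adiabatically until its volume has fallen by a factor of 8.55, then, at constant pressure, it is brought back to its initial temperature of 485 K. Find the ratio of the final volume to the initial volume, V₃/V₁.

Adiabatic step: V₂/V₁ = 0.117; T₂ = T₁·8.55^(2/5) = 1144 K.
Isobaric step: V₃/V₂ = T₃/T₂ = 485/1144.
V₃/V₁ = (V₂/V₁)(V₃/V₂) = 0.117 × (485/1144) = 0.04957.

V₃/V₁ ≈ 0.0496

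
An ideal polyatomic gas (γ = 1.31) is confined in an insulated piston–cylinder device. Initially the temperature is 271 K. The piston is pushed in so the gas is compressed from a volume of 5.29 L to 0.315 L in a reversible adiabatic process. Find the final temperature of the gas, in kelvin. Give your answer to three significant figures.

T₂ ≈ 650 K

For a reversible adiabat TV^(γ−1) is constant, so T₂ = T₁ (V₁/V₂)^(γ−1).
T₂ = 271 × (5.29/0.315)^(0.31) = 649.8 K.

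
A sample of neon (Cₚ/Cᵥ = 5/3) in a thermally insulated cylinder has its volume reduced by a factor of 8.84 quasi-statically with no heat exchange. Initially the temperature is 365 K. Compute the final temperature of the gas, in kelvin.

For a reversible adiabat TV^(γ−1) is constant, so T₂ = T₁ (V₁/V₂)^(γ−1).
T₂ = 365 × 8.84^(2/3) = 1560 K.

T₂ ≈ 1560 K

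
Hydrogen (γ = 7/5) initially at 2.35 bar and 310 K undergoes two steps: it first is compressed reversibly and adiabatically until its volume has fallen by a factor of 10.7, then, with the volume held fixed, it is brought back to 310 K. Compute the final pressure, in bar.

Adiabatic step (PV^γ = const): P₂ = 2.35×10.7^(7/5) = 64.89 bar; T₂ = 310×10.7^(2/5) = 800 K.
Isochoric: P₃ = P₂(T₃/T₂) = 64.89 × (310/800) = 25.14 bar.

P₃ ≈ 25.1 bar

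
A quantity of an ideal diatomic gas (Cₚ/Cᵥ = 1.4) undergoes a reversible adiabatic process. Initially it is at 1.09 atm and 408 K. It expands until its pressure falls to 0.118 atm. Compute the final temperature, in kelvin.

Adiabatic: T₂/T₁ = (P₂/P₁)^((γ−1)/γ).
T₂ = 408 × (0.118/1.09)^(0.286) = 216.2 K.

T₂ ≈ 216 K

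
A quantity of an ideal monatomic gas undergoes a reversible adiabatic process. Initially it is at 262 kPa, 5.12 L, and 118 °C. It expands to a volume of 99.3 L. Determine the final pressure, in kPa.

P₂ ≈ 1.87 kPa

Adiabatic: P₁V₁^γ = P₂V₂^γ ⇒ P₂ = P₁ (V₁/V₂)^γ.
γ = 5/3 for a monatomic ideal gas.
P₂ = 262 × (5.12/99.3)^(5/3) = 1.871 kPa.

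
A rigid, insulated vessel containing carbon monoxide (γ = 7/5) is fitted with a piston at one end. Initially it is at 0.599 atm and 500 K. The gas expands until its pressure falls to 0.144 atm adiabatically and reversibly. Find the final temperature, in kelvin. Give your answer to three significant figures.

T₂ ≈ 333 K

Adiabatic: T₂/T₁ = (P₂/P₁)^((γ−1)/γ).
T₂ = 500 × (0.144/0.599)^(2/7) = 332.7 K.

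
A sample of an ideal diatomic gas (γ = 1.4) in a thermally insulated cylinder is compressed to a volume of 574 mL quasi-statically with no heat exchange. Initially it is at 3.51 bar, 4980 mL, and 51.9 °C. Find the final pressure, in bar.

P₂ ≈ 72.3 bar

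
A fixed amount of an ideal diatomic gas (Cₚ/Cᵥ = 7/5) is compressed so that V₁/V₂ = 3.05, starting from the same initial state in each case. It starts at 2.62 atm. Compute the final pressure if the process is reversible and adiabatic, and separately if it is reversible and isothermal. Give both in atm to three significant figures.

Isothermal: P₂ = P₁(V₁/V₂) = 2.62×3.05 = 7.991 atm.
Adiabatic: P₂ = P₁(V₁/V₂)^γ = 2.62×3.05^(7/5) = 12.48 atm.

adiabatic: 12.5 atm; isothermal: 7.99 atm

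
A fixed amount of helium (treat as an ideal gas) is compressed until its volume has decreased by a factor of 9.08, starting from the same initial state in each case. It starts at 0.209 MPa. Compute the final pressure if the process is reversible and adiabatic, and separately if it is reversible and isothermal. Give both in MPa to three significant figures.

For a monatomic ideal gas γ = 5/3.
Isothermal: P₂ = P₁(V₁/V₂) = 0.209×9.08 = 1.898 MPa.
Adiabatic: P₂ = P₁(V₁/V₂)^γ = 0.209×9.08^(5/3) = 8.26 MPa.

adiabatic: 8.26 MPa; isothermal: 1.90 MPa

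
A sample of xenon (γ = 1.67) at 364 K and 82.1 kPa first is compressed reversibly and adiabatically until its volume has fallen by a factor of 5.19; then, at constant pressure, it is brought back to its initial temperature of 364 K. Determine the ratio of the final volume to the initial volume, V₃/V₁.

Adiabatic step: V₂/V₁ = 0.1927; T₂ = T₁·5.19^(0.67) = 1097 K.
Isobaric step: V₃/V₂ = T₃/T₂ = 364/1097.
V₃/V₁ = (V₂/V₁)(V₃/V₂) = 0.1927 × (364/1097) = 0.06392.

V₃/V₁ ≈ 0.0639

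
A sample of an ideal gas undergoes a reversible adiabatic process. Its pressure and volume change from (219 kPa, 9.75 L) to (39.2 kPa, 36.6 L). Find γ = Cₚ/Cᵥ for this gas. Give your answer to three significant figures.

PV^γ = const ⇒ γ = ln(P₂/P₁) / ln(V₁/V₂).
γ = ln(39.2/219) / ln(9.75/36.6) = 1.301.

γ ≈ 1.30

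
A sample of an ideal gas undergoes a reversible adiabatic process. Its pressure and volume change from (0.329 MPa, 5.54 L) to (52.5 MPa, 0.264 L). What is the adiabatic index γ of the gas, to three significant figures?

PV^γ = const ⇒ γ = ln(P₂/P₁) / ln(V₁/V₂).
γ = ln(52.5/0.329) / ln(5.54/0.264) = 1.667.

γ ≈ 1.67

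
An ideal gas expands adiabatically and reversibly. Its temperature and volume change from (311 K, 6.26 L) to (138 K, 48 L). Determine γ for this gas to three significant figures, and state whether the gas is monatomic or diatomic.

TV^(γ−1) = const ⇒ γ − 1 = ln(T₂/T₁) / ln(V₁/V₂).
γ = 1 + ln(138/311) / ln(6.26/48) = 1.399.
γ ≈ 1.40 is close to 7/5, so the gas is diatomic.

γ ≈ 1.40; diatomic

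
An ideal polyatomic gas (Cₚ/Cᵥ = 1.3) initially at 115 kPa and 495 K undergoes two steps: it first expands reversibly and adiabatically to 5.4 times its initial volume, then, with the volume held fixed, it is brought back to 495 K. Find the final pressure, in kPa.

Adiabatic step (PV^γ = const): P₂ = 115×(1/5.4)^(1.3) = 12.84 kPa; T₂ = 495×(1/5.4)^(0.3) = 298.5 K.
Isochoric: P₃ = P₂(T₃/T₂) = 12.84 × (495/298.5) = 21.3 kPa.

P₃ ≈ 21.3 kPa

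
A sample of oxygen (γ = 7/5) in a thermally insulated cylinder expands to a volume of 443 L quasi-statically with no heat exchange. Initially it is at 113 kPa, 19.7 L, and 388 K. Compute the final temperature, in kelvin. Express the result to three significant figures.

For a reversible adiabat TV^(γ−1) is constant, so T₂ = T₁ (V₁/V₂)^(γ−1).
T₂ = 388 × (19.7/443)^(2/5) = 111.7 K.

T₂ ≈ 112 K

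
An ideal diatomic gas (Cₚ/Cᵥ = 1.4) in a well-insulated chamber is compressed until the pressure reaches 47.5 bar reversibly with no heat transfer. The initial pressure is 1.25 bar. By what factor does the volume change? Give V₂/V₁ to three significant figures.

From PV^γ = const, V₂/V₁ = (P₁/P₂)^(1/γ).
V₂/V₁ = (1.25/47.5)^(0.714) = 0.0744.

V₂/V₁ ≈ 0.0744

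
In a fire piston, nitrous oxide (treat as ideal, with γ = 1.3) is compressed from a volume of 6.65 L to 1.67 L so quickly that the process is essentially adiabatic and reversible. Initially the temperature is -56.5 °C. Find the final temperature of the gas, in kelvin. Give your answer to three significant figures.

T₂ ≈ 328 K

Adiabatic: T₁V₁^(γ−1) = T₂V₂^(γ−1) ⇒ T₂ = T₁ (V₁/V₂)^(γ−1).
T₁ = -56.5 °C = 216.6 K.
T₂ = 216.6 × (6.65/1.67)^(0.3) = 327.9 K.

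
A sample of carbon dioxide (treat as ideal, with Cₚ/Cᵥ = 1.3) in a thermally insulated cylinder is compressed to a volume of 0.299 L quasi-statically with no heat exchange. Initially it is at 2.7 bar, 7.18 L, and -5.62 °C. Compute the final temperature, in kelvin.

For a reversible adiabat TV^(γ−1) is constant, so T₂ = T₁ (V₁/V₂)^(γ−1).
T₁ = -5.62 °C = 267.5 K.
T₂ = 267.5 × (7.18/0.299)^(0.3) = 694.2 K.

T₂ ≈ 694 K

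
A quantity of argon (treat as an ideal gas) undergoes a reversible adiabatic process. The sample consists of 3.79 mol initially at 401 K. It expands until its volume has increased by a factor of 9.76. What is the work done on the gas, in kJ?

Adiabatic: T₁V₁^(γ−1) = T₂V₂^(γ−1) ⇒ T₂ = T₁ (V₁/V₂)^(γ−1).
γ = 5/3 for a monatomic ideal gas, so γ−1 = 2/3.
T₂ = 401 × (1/9.76)^(2/3) = 87.8 K.
Q = 0, so ΔU = W_on_gas = nCᵥΔT with Cᵥ = R/(γ−1) = 12.47 J/(mol·K).
ΔU = 3.79 × 12.47 × (87.8 − 401) = -14800 J.

W ≈ -14.8 kJ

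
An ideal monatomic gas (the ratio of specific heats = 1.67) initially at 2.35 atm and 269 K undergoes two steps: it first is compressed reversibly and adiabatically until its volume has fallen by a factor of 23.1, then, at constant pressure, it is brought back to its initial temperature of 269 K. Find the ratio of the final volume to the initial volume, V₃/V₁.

V₃/V₁ ≈ 0.00528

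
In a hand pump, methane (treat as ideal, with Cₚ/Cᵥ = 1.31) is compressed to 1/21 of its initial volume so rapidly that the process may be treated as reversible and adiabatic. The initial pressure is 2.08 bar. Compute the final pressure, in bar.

P₂ ≈ 112 bar

Adiabatic: P₁V₁^γ = P₂V₂^γ ⇒ P₂ = P₁ (V₁/V₂)^γ.
P₂ = 2.08 × 21^(1.31) = 112.2 bar.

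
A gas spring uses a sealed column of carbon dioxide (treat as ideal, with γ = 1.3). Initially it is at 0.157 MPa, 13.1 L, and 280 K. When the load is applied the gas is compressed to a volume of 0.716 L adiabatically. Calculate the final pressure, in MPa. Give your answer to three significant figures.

Adiabatic: P₁V₁^γ = P₂V₂^γ ⇒ P₂ = P₁ (V₁/V₂)^γ.
P₂ = 0.157 × (13.1/0.716)^(1.3) = 6.87 MPa.

P₂ ≈ 6.87 MPa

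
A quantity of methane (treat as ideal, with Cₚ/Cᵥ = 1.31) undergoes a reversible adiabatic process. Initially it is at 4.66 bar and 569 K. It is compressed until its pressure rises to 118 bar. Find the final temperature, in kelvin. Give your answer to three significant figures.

Adiabatic: T₂/T₁ = (P₂/P₁)^((γ−1)/γ).
T₂ = 569 × (118/4.66)^(0.237) = 1222 K.

T₂ ≈ 1220 K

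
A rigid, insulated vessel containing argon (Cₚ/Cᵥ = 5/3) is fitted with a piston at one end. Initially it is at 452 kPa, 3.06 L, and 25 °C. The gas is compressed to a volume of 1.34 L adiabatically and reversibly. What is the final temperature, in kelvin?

For a reversible adiabat TV^(γ−1) is constant, so T₂ = T₁ (V₁/V₂)^(γ−1).
T₁ = 25 °C = 298.1 K.
T₂ = 298.1 × (3.06/1.34)^(2/3) = 517 K.

T₂ ≈ 517 K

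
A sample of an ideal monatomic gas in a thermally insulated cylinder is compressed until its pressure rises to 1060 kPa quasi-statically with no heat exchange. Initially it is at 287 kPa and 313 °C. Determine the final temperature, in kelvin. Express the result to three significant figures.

T₂ ≈ 989 K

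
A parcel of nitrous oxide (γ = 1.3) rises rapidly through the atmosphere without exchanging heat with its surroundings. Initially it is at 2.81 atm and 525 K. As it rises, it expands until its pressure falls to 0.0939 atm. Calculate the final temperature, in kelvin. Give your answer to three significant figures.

T₂ ≈ 240 K

Along an adiabat T P^((1−γ)/γ) is constant, so T₂ = T₁ (P₂/P₁)^((γ−1)/γ).
T₂ = 525 × (0.0939/2.81)^(0.231) = 239.6 K.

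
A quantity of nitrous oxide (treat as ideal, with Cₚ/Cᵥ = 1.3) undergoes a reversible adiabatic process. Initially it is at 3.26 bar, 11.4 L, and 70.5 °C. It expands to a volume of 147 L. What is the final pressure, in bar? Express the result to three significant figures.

Adiabatic: P₁V₁^γ = P₂V₂^γ ⇒ P₂ = P₁ (V₁/V₂)^γ.
P₂ = 3.26 × (11.4/147)^(1.3) = 0.1174 bar.

P₂ ≈ 0.117 bar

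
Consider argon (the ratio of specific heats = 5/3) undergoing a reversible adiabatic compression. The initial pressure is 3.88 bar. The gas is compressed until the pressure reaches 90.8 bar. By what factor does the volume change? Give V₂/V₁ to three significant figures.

From PV^γ = const, V₂/V₁ = (P₁/P₂)^(1/γ).
V₂/V₁ = (3.88/90.8)^(3/5) = 0.1508.

V₂/V₁ ≈ 0.151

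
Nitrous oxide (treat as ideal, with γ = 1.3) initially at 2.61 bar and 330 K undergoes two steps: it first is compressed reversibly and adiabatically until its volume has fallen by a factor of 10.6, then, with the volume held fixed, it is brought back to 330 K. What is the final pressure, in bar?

Adiabatic step (PV^γ = const): P₂ = 2.61×10.6^(1.3) = 56.17 bar; T₂ = 330×10.6^(0.3) = 670 K.
Isochoric: P₃ = P₂(T₃/T₂) = 56.17 × (330/670) = 27.67 bar.

P₃ ≈ 27.7 bar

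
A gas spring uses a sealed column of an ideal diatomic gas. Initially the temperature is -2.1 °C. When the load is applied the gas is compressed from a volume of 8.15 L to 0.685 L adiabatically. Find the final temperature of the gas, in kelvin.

T₂ ≈ 730 K

For a reversible adiabat TV^(γ−1) is constant, so T₂ = T₁ (V₁/V₂)^(γ−1).
For a diatomic ideal gas γ = 7/5, so γ−1 = 2/5.
T₁ = -2.1 °C = 271 K.
T₂ = 271 × (8.15/0.685)^(2/5) = 729.9 K.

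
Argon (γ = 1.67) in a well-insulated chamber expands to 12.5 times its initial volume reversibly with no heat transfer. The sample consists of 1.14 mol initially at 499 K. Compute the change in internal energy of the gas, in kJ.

ΔU ≈ -5.76 kJ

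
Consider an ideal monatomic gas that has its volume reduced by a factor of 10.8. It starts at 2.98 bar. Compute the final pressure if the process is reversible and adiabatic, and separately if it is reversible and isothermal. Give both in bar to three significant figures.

For a monatomic ideal gas γ = 5/3.
Isothermal: P₂ = P₁(V₁/V₂) = 2.98×10.8 = 32.18 bar.
Adiabatic: P₂ = P₁(V₁/V₂)^γ = 2.98×10.8^(5/3) = 157.2 bar.

adiabatic: 157 bar; isothermal: 32.2 bar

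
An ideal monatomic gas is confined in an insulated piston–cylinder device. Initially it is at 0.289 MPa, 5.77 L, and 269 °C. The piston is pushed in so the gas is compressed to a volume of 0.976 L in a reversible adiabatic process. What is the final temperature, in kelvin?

T₂ ≈ 1770 K

Adiabatic: T₁V₁^(γ−1) = T₂V₂^(γ−1) ⇒ T₂ = T₁ (V₁/V₂)^(γ−1).
γ = 5/3 for a monatomic ideal gas.
T₁ = 269 °C = 542.1 K.
T₂ = 542.1 × (5.77/0.976)^(2/3) = 1773 K.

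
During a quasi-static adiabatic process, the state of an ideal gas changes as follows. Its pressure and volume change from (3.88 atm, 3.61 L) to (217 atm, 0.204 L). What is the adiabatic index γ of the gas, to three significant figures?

PV^γ = const ⇒ γ = ln(P₂/P₁) / ln(V₁/V₂).
γ = ln(217/3.88) / ln(3.61/0.204) = 1.4.

γ ≈ 1.40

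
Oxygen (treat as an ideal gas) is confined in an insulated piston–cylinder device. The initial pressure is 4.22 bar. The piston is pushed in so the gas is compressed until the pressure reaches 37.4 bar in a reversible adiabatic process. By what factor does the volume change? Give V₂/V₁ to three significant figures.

V₂/V₁ ≈ 0.210

From PV^γ = const, V₂/V₁ = (P₁/P₂)^(1/γ).
For a diatomic ideal gas γ = 7/5.
V₂/V₁ = (4.22/37.4)^(5/7) = 0.2105.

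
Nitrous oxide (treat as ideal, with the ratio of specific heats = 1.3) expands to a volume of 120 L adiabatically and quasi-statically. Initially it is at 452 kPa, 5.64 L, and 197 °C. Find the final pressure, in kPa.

P₂ ≈ 8.49 kPa

Since PV^γ is constant along a reversible adiabat, P₂ = P₁ (V₁/V₂)^γ.
P₂ = 452 × (5.64/120)^(1.3) = 8.489 kPa.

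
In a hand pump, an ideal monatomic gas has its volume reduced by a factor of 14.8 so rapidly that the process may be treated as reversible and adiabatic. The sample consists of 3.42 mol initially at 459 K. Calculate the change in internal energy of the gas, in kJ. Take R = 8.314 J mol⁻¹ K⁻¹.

ΔU ≈ 98.4 kJ

Adiabatic: T₁V₁^(γ−1) = T₂V₂^(γ−1) ⇒ T₂ = T₁ (V₁/V₂)^(γ−1).
γ = 5/3 for a monatomic ideal gas, so γ−1 = 2/3.
T₂ = 459 × 14.8^(2/3) = 2767 K.
Q = 0, so ΔU = W_on_gas = nCᵥΔT with Cᵥ = R/(γ−1) = 12.47 J/(mol·K).
ΔU = 3.42 × 12.47 × (2767 − 459) = 98430 J.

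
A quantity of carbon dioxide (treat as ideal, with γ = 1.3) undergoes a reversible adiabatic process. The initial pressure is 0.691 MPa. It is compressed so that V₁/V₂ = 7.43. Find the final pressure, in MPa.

P₂ ≈ 9.37 MPa

Since PV^γ is constant along a reversible adiabat, P₂ = P₁ (V₁/V₂)^γ.
P₂ = 0.691 × 7.43^(1.3) = 9.371 MPa.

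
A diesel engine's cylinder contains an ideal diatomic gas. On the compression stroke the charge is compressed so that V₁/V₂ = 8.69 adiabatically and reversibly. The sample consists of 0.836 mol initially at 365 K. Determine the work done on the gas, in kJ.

Adiabatic: T₁V₁^(γ−1) = T₂V₂^(γ−1) ⇒ T₂ = T₁ (V₁/V₂)^(γ−1).
γ = 7/5 for a diatomic ideal gas, so γ−1 = 2/5.
T₂ = 365 × 8.69^(2/5) = 866.8 K.
Q = 0, so ΔU = W_on_gas = nCᵥΔT with Cᵥ = R/(γ−1) = 20.79 J/(mol·K).
ΔU = 0.836 × 20.79 × (866.8 − 365) = 8719 J.

W ≈ 8.72 kJ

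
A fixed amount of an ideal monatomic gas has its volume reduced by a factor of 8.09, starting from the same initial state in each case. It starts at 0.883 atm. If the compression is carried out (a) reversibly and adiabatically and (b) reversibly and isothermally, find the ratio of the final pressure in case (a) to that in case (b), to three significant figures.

P_adiabatic / P_isothermal ≈ 4.03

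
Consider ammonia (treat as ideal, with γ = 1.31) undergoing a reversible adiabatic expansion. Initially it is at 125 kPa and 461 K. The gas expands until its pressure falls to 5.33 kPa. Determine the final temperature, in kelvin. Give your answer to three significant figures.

T₂ ≈ 219 K

Along an adiabat T P^((1−γ)/γ) is constant, so T₂ = T₁ (P₂/P₁)^((γ−1)/γ).
T₂ = 461 × (5.33/125)^(0.237) = 218.5 K.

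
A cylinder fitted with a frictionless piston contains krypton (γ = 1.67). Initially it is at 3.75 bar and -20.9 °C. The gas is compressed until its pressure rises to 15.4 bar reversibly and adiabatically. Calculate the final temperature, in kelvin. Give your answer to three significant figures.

Adiabatic: T₂/T₁ = (P₂/P₁)^((γ−1)/γ).
T₁ = -20.9 °C = 252.2 K.
T₂ = 252.2 × (15.4/3.75)^(0.401) = 444.6 K.

T₂ ≈ 445 K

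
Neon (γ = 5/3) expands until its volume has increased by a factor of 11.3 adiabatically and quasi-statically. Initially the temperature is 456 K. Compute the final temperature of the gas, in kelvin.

T₂ ≈ 90.6 K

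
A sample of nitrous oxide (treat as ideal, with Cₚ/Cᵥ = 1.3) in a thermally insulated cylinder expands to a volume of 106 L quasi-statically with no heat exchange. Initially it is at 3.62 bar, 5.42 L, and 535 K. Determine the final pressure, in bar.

P₂ ≈ 0.0759 bar

Adiabatic: P₁V₁^γ = P₂V₂^γ ⇒ P₂ = P₁ (V₁/V₂)^γ.
P₂ = 3.62 × (5.42/106)^(1.3) = 0.07586 bar.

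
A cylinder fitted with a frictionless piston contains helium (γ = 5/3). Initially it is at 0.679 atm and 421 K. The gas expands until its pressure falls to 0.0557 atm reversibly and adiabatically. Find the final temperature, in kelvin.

T₂ ≈ 155 K

Along an adiabat T P^((1−γ)/γ) is constant, so T₂ = T₁ (P₂/P₁)^((γ−1)/γ).
T₂ = 421 × (0.0557/0.679)^(2/5) = 154.8 K.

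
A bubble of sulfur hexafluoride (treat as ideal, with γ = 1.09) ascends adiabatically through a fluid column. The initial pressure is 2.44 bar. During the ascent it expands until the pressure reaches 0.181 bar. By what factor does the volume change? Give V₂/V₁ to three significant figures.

V₂/V₁ ≈ 10.9

From PV^γ = const, V₂/V₁ = (P₁/P₂)^(1/γ).
V₂/V₁ = (2.44/0.181)^(0.917) = 10.88.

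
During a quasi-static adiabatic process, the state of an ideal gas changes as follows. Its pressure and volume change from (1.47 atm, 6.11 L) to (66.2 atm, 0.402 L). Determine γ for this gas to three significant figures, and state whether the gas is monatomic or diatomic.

γ ≈ 1.40; diatomic

PV^γ = const ⇒ γ = ln(P₂/P₁) / ln(V₁/V₂).
γ = ln(66.2/1.47) / ln(6.11/0.402) = 1.399.
γ ≈ 1.40 is close to 7/5, so the gas is diatomic.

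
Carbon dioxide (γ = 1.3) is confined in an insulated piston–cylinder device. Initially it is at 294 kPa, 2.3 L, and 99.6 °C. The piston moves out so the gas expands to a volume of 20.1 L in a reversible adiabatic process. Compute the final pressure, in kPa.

Since PV^γ is constant along a reversible adiabat, P₂ = P₁ (V₁/V₂)^γ.
P₂ = 294 × (2.3/20.1)^(1.3) = 17.56 kPa.

P₂ ≈ 17.6 kPa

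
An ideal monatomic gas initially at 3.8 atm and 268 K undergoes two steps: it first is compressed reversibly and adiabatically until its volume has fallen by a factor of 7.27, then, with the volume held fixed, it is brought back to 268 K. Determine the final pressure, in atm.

For a monatomic ideal gas γ = 5/3.
Adiabatic step (PV^γ = const): P₂ = 3.8×7.27^(5/3) = 103.7 atm; T₂ = 268×7.27^(2/3) = 1006 K.
Isochoric: P₃ = P₂(T₃/T₂) = 103.7 × (268/1006) = 27.63 atm.

P₃ ≈ 27.6 atm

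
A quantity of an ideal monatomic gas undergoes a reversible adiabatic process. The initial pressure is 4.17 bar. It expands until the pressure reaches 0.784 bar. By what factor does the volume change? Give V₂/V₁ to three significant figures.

V₂/V₁ ≈ 2.73

From PV^γ = const, V₂/V₁ = (P₁/P₂)^(1/γ).
For a monatomic ideal gas γ = 5/3.
V₂/V₁ = (4.17/0.784)^(3/5) = 2.726.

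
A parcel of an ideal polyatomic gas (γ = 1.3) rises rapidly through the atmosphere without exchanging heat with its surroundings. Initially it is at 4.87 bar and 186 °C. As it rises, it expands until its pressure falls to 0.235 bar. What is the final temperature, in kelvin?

T₂ ≈ 228 K

Along an adiabat T P^((1−γ)/γ) is constant, so T₂ = T₁ (P₂/P₁)^((γ−1)/γ).
T₁ = 186 °C = 459.1 K.
T₂ = 459.1 × (0.235/4.87)^(0.231) = 228.1 K.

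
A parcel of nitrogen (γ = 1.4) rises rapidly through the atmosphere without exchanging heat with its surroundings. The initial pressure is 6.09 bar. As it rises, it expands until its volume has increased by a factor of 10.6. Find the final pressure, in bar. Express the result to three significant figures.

Adiabatic: P₁V₁^γ = P₂V₂^γ ⇒ P₂ = P₁ (V₁/V₂)^γ.
P₂ = 6.09 × (1/10.6)^(1.4) = 0.2235 bar.

P₂ ≈ 0.223 bar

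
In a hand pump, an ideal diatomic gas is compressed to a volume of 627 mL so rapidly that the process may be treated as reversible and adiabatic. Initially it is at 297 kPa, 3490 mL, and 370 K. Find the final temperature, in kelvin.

For a reversible adiabat TV^(γ−1) is constant, so T₂ = T₁ (V₁/V₂)^(γ−1).
γ = 7/5 for a diatomic ideal gas.
T₂ = 370 × (3490/627)^(2/5) = 735.2 K.

T₂ ≈ 735 K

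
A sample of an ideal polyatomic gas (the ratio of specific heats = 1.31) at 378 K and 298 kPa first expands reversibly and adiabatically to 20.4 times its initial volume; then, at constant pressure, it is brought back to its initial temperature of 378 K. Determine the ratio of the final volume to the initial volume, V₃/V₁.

V₃/V₁ ≈ 52.0

Adiabatic step: V₂/V₁ = 20.4; T₂ = T₁·(1/20.4)^(0.31) = 148.4 K.
Isobaric step: V₃/V₂ = T₃/T₂ = 378/148.4.
V₃/V₁ = (V₂/V₁)(V₃/V₂) = 20.4 × (378/148.4) = 51.95.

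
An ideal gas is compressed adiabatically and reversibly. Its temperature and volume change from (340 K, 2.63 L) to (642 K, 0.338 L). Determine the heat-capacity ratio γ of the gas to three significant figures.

γ ≈ 1.31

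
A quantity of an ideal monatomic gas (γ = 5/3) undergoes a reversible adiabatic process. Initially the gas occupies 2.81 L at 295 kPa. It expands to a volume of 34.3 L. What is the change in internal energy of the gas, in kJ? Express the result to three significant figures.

ΔU ≈ -1.01 kJ

P₂ = P₁(V₁/V₂)^γ = 295×(2.81/34.3)^(5/3) = 4.559 kPa.
For a reversible adiabat, W_by_gas = (P₁V₁ − P₂V₂)/(γ−1).
W_by = (295000×0.00281 − 4559×0.0343) / (2/3) = 1009 J.
Q = 0 ⇒ ΔU = −W_by = -1009 J.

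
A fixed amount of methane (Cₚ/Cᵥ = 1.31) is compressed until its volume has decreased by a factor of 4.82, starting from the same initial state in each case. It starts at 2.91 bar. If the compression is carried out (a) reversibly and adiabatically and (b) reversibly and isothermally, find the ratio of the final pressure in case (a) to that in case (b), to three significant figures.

Isothermal: P_b = P₁(V₁/V₂) = 2.91×4.82.
Adiabatic: P_a = P₁(V₁/V₂)^γ = 2.91×4.82^(1.31).
P_a/P_b = (V₁/V₂)^(γ−1) = 4.82^(0.31) = 1.628.

P_adiabatic / P_isothermal ≈ 1.63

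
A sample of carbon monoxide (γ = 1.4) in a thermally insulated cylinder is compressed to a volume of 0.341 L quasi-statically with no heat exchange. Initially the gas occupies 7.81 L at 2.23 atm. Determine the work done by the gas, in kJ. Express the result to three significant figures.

P₂ = P₁(V₁/V₂)^γ = 2.23×(7.81/0.341)^(1.4) = 178.7 atm.
For a reversible adiabat, W_by_gas = (P₁V₁ − P₂V₂)/(γ−1).
W_by = (226000×0.00781 − 1.811×10^7×0.000341) / (0.4) = -11030 J.

W ≈ -11.0 kJ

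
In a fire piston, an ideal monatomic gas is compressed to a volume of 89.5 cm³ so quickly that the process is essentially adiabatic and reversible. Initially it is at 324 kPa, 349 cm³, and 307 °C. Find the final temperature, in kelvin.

T₂ ≈ 1440 K

Adiabatic: T₁V₁^(γ−1) = T₂V₂^(γ−1) ⇒ T₂ = T₁ (V₁/V₂)^(γ−1).
γ = 5/3 for a monatomic ideal gas.
T₁ = 307 °C = 580.1 K.
T₂ = 580.1 × (349/89.5)^(2/3) = 1437 K.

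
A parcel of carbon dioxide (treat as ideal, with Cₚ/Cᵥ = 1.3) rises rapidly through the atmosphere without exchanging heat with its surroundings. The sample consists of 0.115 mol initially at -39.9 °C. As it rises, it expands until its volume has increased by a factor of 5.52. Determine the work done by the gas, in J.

For a reversible adiabat TV^(γ−1) is constant, so T₂ = T₁ (V₁/V₂)^(γ−1).
T₁ = -39.9 °C = 233.2 K.
T₂ = 233.2 × (1/5.52)^(0.3) = 139.7 K.
Q = 0, so ΔU = W_on_gas = nCᵥΔT with Cᵥ = R/(γ−1) = 27.71 J/(mol·K).
ΔU = 0.115 × 27.71 × (139.7 − 233.2) = -298.1 J.
Work done by the gas = −ΔU = 298.1 J.

W ≈ 298 J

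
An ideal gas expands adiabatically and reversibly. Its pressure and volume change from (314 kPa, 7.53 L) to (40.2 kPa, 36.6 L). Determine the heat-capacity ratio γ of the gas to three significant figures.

PV^γ = const ⇒ γ = ln(P₂/P₁) / ln(V₁/V₂).
γ = ln(40.2/314) / ln(7.53/36.6) = 1.3.

γ ≈ 1.30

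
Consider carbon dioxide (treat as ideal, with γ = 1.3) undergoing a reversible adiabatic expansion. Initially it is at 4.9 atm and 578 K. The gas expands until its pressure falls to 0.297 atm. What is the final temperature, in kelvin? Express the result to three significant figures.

Adiabatic: T₂/T₁ = (P₂/P₁)^((γ−1)/γ).
T₂ = 578 × (0.297/4.9)^(0.231) = 302.7 K.

T₂ ≈ 303 K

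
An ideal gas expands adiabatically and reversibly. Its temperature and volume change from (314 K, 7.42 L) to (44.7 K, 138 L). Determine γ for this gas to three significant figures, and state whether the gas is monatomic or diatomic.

TV^(γ−1) = const ⇒ γ − 1 = ln(T₂/T₁) / ln(V₁/V₂).
γ = 1 + ln(44.7/314) / ln(7.42/138) = 1.667.
γ ≈ 1.67 is close to 5/3, so the gas is monatomic.

γ ≈ 1.67; monatomic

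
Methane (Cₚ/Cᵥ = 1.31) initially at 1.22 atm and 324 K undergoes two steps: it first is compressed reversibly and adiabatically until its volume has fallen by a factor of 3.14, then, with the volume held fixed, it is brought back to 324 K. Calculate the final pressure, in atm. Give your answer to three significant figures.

P₃ ≈ 3.83 atm

Adiabatic step (PV^γ = const): P₂ = 1.22×3.14^(1.31) = 5.462 atm; T₂ = 324×3.14^(0.31) = 461.9 K.
Isochoric: P₃ = P₂(T₃/T₂) = 5.462 × (324/461.9) = 3.831 atm.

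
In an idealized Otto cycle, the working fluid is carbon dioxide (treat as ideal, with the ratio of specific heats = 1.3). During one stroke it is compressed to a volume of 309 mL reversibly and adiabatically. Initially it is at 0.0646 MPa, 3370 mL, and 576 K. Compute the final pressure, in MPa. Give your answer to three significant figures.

P₂ ≈ 1.44 MPa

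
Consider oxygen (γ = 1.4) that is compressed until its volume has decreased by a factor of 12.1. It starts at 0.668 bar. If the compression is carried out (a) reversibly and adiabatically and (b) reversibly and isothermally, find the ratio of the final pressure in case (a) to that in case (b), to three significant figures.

P_adiabatic / P_isothermal ≈ 2.71

Isothermal: P_b = P₁(V₁/V₂) = 0.668×12.1.
Adiabatic: P_a = P₁(V₁/V₂)^γ = 0.668×12.1^(1.4).
P_a/P_b = (V₁/V₂)^(γ−1) = 12.1^(0.4) = 2.711.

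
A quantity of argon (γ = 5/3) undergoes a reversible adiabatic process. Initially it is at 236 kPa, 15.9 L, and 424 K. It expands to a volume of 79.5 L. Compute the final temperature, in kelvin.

T₂ ≈ 145 K

For a reversible adiabat TV^(γ−1) is constant, so T₂ = T₁ (V₁/V₂)^(γ−1).
T₂ = 424 × (15.9/79.5)^(2/3) = 145 K.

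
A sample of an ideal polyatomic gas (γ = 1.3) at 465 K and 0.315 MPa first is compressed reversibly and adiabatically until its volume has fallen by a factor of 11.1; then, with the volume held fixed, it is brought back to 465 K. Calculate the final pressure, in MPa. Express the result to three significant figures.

Adiabatic step (PV^γ = const): P₂ = 0.315×11.1^(1.3) = 7.198 MPa; T₂ = 465×11.1^(0.3) = 957.3 K.
Isochoric: P₃ = P₂(T₃/T₂) = 7.198 × (465/957.3) = 3.496 MPa.

P₃ ≈ 3.50 MPa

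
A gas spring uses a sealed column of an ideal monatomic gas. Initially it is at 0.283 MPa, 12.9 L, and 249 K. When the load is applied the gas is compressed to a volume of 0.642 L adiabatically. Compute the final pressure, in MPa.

Adiabatic: P₁V₁^γ = P₂V₂^γ ⇒ P₂ = P₁ (V₁/V₂)^γ.
γ = 5/3 for a monatomic ideal gas.
P₂ = 0.283 × (12.9/0.642)^(5/3) = 42.03 MPa.

P₂ ≈ 42.0 MPa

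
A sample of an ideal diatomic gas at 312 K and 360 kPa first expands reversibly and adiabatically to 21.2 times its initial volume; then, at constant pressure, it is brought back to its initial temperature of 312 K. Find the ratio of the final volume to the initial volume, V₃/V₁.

V₃/V₁ ≈ 71.9

For a diatomic ideal gas γ = 7/5.
Adiabatic step: V₂/V₁ = 21.2; T₂ = T₁·(1/21.2)^(2/5) = 91.96 K.
Isobaric step: V₃/V₂ = T₃/T₂ = 312/91.96.
V₃/V₁ = (V₂/V₁)(V₃/V₂) = 21.2 × (312/91.96) = 71.92.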